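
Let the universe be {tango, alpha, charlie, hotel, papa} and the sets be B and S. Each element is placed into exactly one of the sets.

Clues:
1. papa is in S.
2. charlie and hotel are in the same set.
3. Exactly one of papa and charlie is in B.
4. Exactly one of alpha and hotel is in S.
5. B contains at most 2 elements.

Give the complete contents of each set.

From (1): papa ∈ S.
(3) (exactly one): charlie ∈ B.
(2): hotel matches charlie: hotel ∈ B.
(4) (exactly one): alpha ∈ S.
(5): B already has 2, so the rest are out.
Only one set left: tango ∈ S.

B = {charlie, hotel}; S = {alpha, papa, tango}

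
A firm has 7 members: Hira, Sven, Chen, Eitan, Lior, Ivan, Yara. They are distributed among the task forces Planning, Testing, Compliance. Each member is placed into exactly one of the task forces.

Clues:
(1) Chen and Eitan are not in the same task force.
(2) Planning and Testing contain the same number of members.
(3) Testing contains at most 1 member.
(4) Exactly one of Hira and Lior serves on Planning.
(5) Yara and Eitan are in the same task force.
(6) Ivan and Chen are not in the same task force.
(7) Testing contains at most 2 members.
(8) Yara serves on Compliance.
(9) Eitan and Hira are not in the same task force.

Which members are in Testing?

Testing = {Chen}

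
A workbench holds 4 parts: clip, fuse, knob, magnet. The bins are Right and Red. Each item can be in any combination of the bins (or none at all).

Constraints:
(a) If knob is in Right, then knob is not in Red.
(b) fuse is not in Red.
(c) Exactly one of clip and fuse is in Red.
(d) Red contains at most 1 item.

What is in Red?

From (b): fuse ∉ Red.
(c) (exactly one): clip ∈ Red.
(d): Red already has 1, so the rest are out.

Red = {clip}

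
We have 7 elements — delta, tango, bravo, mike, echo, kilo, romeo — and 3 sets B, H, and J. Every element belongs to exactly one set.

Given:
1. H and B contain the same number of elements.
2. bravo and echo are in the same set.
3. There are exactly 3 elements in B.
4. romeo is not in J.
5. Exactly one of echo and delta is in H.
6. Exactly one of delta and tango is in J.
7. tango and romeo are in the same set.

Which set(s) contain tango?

From (4): romeo ∉ J.
(7): tango matches romeo: tango ∉ J.
(6) (exactly one): delta ∈ J.
(5) (exactly one): echo ∈ H.
(2): bravo matches echo: bravo ∉ B.
(2): bravo matches echo: bravo ∈ H.
Suppose tango ∉ B: no assignment then satisfies all the clues, so tango ∈ B.

tango: B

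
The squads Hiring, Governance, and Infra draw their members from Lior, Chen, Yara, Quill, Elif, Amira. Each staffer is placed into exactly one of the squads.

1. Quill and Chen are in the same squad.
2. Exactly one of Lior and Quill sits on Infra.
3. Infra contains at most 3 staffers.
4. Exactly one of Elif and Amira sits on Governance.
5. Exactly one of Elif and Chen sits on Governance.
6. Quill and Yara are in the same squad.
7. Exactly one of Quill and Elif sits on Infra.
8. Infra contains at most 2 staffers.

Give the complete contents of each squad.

Hiring = {}; Governance = {Amira, Chen, Quill, Yara}; Infra = {Elif, Lior}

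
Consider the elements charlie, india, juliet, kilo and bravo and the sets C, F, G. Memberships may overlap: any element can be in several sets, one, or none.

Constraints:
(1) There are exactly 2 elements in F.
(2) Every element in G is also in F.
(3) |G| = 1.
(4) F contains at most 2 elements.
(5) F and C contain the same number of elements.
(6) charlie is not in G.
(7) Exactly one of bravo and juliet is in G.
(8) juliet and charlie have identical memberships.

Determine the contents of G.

G = {bravo}

From (6): charlie ∉ G.
(8): juliet matches charlie: juliet ∉ G.
(7) (exactly one): bravo ∈ G.
(2) with bravo ∈ G: bravo ∈ F.
(3): G already has 1, so the rest are out.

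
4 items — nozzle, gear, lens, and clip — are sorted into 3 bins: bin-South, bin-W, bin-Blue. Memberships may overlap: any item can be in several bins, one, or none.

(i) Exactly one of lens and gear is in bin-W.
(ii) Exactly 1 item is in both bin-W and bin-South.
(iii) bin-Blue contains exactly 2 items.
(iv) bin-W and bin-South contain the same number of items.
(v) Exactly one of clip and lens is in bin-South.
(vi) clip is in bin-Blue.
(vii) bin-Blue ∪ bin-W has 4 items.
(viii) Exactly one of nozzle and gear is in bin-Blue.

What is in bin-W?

bin-W = {lens, nozzle}

From (vi): clip ∈ bin-Blue.
Suppose nozzle ∉ bin-W: no assignment then satisfies all the clues, so nozzle ∈ bin-W.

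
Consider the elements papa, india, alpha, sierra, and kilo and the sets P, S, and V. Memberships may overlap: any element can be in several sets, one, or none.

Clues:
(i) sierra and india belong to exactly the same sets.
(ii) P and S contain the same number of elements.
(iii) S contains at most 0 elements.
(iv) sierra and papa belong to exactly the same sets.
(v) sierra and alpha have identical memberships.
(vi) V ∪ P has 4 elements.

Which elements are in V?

(iii): S already has 0, so the rest are out.
Suppose papa ∉ V: no assignment then satisfies all the clues, so papa ∈ V.

V = {alpha, india, papa, sierra}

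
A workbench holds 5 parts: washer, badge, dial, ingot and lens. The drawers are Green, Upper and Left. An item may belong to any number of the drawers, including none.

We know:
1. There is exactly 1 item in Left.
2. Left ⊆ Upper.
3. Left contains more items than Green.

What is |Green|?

0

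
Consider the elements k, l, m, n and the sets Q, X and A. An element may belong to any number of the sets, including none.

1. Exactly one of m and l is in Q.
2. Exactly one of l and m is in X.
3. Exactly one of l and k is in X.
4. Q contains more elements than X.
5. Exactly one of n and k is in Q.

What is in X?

X = {l}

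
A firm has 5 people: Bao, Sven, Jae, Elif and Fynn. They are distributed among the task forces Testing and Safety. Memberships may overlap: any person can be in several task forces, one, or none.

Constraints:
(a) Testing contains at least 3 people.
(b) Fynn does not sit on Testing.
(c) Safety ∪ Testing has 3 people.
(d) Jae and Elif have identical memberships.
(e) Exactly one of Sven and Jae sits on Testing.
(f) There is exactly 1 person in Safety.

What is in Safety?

Safety = {Bao}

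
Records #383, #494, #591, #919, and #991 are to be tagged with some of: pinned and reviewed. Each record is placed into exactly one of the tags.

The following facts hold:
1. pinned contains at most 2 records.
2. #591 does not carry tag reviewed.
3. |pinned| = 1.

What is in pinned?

From (2): #591 ∉ reviewed.
Only one tag left: #591 ∈ pinned.
(3): pinned already has 1, so the rest are out.
Only one tag left: #383 ∈ reviewed.
Only one tag left: #494 ∈ reviewed.
Only one tag left: #919 ∈ reviewed.
Only one tag left: #991 ∈ reviewed.

pinned = {#591}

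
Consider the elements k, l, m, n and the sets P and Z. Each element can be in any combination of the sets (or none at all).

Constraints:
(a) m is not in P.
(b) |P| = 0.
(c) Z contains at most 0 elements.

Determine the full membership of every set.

P = {}; Z = {}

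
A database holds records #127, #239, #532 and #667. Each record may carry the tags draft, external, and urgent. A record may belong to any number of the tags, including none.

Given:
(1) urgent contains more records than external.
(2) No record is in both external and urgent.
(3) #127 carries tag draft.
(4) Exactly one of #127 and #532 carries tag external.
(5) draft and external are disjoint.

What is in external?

external = {#532}

From (3): #127 ∈ draft.
(5) (disjoint): #127 ∉ external.
(4) (exactly one): #532 ∈ external.
(5) (disjoint): #532 ∉ draft.
(2) (disjoint): #532 ∉ urgent.
Suppose #239 ∈ external: no assignment then satisfies all the clues, so #239 ∉ external.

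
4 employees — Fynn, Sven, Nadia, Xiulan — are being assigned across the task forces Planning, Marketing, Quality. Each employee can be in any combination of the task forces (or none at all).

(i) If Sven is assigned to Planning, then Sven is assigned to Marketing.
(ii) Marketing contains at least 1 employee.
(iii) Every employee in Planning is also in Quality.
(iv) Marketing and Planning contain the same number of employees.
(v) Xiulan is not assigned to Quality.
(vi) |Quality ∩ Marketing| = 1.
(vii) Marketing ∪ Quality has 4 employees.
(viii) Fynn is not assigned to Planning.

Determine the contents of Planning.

From (v): Xiulan ∉ Quality.
From (viii): Fynn ∉ Planning.
(iii) contrapositive: Xiulan ∉ Planning.
Suppose Sven ∉ Planning: no assignment then satisfies all the clues, so Sven ∈ Planning.

Planning = {Nadia, Sven}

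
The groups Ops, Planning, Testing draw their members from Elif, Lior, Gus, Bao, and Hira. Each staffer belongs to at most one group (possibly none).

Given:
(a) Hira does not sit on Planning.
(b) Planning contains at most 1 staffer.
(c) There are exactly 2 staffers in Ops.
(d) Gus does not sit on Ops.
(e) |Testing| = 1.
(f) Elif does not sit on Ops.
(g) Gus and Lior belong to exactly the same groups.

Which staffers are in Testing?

Testing = {Elif}

From (a): Hira ∉ Planning.
From (d): Gus ∉ Ops.
From (f): Elif ∉ Ops.
(g): Lior matches Gus: Lior ∉ Ops.
(c): only 2 candidates remain for Ops, so all are in.
Suppose Elif ∉ Testing: no assignment then satisfies all the clues, so Elif ∈ Testing.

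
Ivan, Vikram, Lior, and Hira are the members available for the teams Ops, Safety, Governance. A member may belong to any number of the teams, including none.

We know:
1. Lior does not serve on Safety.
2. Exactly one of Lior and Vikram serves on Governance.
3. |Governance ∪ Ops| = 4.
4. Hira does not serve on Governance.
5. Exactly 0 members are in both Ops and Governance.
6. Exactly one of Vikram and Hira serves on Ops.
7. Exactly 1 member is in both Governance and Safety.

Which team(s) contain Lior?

Lior: Ops

From (1): Lior ∉ Safety.
From (4): Hira ∉ Governance.
Suppose Lior ∉ Ops: no assignment then satisfies all the clues, so Lior ∈ Ops.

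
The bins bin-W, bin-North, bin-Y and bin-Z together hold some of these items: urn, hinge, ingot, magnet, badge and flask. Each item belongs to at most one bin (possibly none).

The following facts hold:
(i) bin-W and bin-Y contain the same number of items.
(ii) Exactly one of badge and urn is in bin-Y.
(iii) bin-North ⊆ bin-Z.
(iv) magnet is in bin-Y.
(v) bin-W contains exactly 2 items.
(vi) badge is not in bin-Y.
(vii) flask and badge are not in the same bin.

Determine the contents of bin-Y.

bin-Y = {magnet, urn}

From (iv): magnet ∈ bin-Y.
From (vi): badge ∉ bin-Y.
(ii) (exactly one): urn ∈ bin-Y.
Suppose hinge ∈ bin-Y: no assignment then satisfies all the clues, so hinge ∉ bin-Y.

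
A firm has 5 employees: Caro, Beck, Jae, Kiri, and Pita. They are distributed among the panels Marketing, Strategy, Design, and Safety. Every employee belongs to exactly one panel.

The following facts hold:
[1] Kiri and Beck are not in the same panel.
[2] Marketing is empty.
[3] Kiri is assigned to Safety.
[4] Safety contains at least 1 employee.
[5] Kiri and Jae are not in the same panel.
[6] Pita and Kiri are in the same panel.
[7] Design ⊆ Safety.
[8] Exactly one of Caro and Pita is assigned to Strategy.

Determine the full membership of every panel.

From (3): Kiri ∈ Safety.
(1): Beck ∉ Safety.
(2): Marketing already has 0, so the rest are out.
(5): Jae ∉ Safety.
(6): Pita matches Kiri: Pita ∉ Strategy.
(6): Pita matches Kiri: Pita ∉ Design.
(6): Pita matches Kiri: Pita ∈ Safety.
(7) contrapositive: Beck ∉ Design.
(7) contrapositive: Jae ∉ Design.
(8) (exactly one): Caro ∈ Strategy.
Only one panel left: Beck ∈ Strategy.
Only one panel left: Jae ∈ Strategy.

Marketing = {}; Strategy = {Beck, Caro, Jae}; Design = {}; Safety = {Kiri, Pita}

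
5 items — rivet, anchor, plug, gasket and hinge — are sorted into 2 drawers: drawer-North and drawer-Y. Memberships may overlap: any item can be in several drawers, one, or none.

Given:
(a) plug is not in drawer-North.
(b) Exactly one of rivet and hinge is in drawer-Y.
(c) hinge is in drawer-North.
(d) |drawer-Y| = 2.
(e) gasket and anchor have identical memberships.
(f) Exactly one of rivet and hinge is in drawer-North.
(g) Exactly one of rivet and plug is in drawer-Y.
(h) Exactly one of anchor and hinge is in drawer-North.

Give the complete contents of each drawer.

drawer-North = {hinge}; drawer-Y = {hinge, plug}

From (a): plug ∉ drawer-North.
From (c): hinge ∈ drawer-North.
(f) (exactly one): rivet ∉ drawer-North.
(h) (exactly one): anchor ∉ drawer-North.
(e): gasket matches anchor: gasket ∉ drawer-North.
Suppose rivet ∈ drawer-Y: no assignment then satisfies all the clues, so rivet ∉ drawer-Y.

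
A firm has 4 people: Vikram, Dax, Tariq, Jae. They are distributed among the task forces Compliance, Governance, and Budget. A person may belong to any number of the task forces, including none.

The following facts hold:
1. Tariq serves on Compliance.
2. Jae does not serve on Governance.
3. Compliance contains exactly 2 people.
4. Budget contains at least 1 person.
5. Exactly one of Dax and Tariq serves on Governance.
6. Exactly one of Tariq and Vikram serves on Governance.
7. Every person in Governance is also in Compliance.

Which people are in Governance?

Governance = {Tariq}

From (1): Tariq ∈ Compliance.
From (2): Jae ∉ Governance.
Suppose Vikram ∈ Governance: no assignment then satisfies all the clues, so Vikram ∉ Governance.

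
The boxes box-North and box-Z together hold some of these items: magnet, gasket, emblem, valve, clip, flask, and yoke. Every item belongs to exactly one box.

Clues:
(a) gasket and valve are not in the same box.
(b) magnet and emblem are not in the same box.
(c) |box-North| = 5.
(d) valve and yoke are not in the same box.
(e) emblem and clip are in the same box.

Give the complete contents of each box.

box-North = {clip, emblem, flask, gasket, yoke}; box-Z = {magnet, valve}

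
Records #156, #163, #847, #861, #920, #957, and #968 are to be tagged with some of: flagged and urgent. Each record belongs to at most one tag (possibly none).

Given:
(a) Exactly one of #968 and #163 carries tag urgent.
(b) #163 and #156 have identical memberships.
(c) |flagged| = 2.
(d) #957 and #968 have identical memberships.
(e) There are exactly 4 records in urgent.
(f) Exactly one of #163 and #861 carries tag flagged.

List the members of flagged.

flagged = {#156, #163}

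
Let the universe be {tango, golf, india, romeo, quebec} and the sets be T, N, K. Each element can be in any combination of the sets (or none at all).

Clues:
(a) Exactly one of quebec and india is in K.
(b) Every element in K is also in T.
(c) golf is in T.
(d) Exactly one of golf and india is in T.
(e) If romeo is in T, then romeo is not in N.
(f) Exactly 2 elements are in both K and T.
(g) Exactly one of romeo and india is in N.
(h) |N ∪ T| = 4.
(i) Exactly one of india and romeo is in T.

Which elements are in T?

T = {golf, quebec, romeo}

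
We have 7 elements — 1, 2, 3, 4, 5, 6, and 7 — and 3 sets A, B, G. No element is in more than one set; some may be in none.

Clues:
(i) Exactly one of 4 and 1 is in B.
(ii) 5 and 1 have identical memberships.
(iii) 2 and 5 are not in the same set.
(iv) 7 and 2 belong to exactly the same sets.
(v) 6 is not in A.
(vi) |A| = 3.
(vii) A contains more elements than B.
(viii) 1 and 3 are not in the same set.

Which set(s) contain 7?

From (v): 6 ∉ A.
Suppose 7 ∉ A: no assignment then satisfies all the clues, so 7 ∈ A.

7: A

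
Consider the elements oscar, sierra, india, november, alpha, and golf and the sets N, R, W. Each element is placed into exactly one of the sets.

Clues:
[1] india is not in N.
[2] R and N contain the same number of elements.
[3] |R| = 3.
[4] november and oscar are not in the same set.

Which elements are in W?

W = {}

From (1): india ∉ N.
Suppose oscar ∈ W: no assignment then satisfies all the clues, so oscar ∉ W.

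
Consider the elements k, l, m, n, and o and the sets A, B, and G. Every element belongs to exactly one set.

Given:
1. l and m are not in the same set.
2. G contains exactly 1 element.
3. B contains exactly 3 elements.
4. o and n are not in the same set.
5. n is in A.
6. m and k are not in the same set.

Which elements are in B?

B = {k, l, o}

From (5): n ∈ A.
(4): o ∉ A.
Suppose k ∉ B: no assignment then satisfies all the clues, so k ∈ B.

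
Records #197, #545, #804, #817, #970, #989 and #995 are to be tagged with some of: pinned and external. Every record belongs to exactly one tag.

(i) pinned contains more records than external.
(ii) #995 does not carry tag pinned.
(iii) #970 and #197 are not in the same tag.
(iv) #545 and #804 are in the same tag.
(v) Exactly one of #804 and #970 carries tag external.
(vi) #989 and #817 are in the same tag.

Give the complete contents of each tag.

pinned = {#197, #545, #804, #817, #989}; external = {#970, #995}

From (ii): #995 ∉ pinned.
Only one tag left: #995 ∈ external.
Suppose #197 ∉ pinned: no assignment then satisfies all the clues, so #197 ∈ pinned.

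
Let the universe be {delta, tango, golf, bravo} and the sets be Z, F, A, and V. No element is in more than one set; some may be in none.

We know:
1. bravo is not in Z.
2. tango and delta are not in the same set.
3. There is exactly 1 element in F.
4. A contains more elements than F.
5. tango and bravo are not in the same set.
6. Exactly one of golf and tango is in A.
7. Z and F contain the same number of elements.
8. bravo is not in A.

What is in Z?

Z = {tango}

From (1): bravo ∉ Z.
From (8): bravo ∉ A.
Suppose delta ∈ Z: no assignment then satisfies all the clues, so delta ∉ Z.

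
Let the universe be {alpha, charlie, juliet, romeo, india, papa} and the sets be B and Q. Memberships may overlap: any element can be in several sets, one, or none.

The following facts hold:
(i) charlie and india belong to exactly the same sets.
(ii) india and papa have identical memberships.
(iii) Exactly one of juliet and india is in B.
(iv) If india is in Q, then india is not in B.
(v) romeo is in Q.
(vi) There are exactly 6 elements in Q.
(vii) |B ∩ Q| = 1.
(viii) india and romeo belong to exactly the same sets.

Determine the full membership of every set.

From (v): romeo ∈ Q.
(vi): only 6 candidates remain for Q, so all are in.
(iv): india ∉ B.
(viii): romeo matches india: romeo ∉ B.
(i): charlie matches india: charlie ∉ B.
(ii): papa matches india: papa ∉ B.
(iii) (exactly one): juliet ∈ B.
Suppose alpha ∈ B: no assignment then satisfies all the clues, so alpha ∉ B.

B = {juliet}; Q = {alpha, charlie, india, juliet, papa, romeo}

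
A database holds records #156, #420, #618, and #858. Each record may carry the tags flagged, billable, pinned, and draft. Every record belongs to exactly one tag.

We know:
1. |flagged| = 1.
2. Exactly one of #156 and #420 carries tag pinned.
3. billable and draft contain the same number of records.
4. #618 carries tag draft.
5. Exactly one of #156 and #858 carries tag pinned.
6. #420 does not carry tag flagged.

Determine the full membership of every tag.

flagged = {#858}; billable = {#420}; pinned = {#156}; draft = {#618}

From (4): #618 ∈ draft.
From (6): #420 ∉ flagged.
Suppose #156 ∈ flagged: no assignment then satisfies all the clues, so #156 ∉ flagged.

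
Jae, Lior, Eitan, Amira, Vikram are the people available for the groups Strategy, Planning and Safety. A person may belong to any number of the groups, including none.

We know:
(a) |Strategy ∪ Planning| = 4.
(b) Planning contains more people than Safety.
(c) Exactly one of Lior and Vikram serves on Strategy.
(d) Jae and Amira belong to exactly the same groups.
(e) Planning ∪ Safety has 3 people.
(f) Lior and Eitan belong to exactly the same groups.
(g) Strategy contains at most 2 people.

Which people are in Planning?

Planning = {Amira, Jae}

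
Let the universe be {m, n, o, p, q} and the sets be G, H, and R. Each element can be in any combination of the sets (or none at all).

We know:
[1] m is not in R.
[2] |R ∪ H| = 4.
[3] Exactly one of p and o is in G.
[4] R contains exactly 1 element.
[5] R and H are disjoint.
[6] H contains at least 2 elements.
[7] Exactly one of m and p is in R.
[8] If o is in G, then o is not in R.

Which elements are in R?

From (1): m ∉ R.
(7) (exactly one): p ∈ R.
(4): R already has 1, so the rest are out.
(5) (disjoint): p ∉ H.

R = {p}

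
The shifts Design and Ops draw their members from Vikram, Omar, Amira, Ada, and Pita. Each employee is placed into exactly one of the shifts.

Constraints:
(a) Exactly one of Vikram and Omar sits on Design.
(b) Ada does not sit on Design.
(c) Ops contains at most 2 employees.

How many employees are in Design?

3

From (b): Ada ∉ Design.
Only one shift left: Ada ∈ Ops.
Suppose Amira ∉ Design: no assignment then satisfies all the clues, so Amira ∈ Design.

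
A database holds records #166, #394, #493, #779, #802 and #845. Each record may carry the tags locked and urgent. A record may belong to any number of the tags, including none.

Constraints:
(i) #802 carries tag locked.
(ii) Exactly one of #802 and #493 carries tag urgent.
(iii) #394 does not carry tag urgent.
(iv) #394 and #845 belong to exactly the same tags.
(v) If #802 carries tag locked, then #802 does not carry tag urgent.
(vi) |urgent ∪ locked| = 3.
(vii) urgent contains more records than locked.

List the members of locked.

locked = {#802}

From (i): #802 ∈ locked.
From (iii): #394 ∉ urgent.
(iv): #845 matches #394: #845 ∉ urgent.
(v): #802 ∉ urgent.
(ii) (exactly one): #493 ∈ urgent.
Suppose #166 ∈ locked: no assignment then satisfies all the clues, so #166 ∉ locked.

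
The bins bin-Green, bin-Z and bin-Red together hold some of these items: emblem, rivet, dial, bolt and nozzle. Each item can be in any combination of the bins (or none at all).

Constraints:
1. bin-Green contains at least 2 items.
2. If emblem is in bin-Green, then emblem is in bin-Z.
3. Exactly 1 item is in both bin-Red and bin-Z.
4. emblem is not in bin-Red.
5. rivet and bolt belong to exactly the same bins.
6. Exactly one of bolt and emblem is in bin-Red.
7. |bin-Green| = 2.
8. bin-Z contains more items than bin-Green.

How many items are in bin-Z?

3

From (4): emblem ∉ bin-Red.
(6) (exactly one): bolt ∈ bin-Red.
(5): rivet matches bolt: rivet ∈ bin-Red.
Suppose emblem ∉ bin-Z: no assignment then satisfies all the clues, so emblem ∈ bin-Z.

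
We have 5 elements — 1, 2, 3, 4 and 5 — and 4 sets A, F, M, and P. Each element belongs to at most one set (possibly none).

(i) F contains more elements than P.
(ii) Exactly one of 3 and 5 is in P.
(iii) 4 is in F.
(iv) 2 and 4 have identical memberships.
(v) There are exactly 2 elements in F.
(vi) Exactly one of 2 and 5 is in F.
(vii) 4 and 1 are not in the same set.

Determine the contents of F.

F = {2, 4}

From (iii): 4 ∈ F.
(iv): 2 matches 4: 2 ∉ A.
(iv): 2 matches 4: 2 ∈ F.
(v): F already has 2, so the rest are out.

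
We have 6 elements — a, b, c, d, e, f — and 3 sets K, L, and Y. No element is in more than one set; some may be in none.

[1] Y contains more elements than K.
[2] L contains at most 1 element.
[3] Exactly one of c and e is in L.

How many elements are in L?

1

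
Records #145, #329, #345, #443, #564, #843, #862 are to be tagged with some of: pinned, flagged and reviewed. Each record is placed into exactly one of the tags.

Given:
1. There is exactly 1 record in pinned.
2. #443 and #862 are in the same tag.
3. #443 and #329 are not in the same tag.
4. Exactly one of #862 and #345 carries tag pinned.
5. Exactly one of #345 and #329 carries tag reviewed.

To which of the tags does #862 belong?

#862: flagged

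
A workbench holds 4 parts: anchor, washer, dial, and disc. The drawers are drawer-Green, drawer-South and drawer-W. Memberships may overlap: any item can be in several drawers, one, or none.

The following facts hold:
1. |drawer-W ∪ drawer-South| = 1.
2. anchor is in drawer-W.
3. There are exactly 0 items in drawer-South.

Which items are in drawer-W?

drawer-W = {anchor}

From (2): anchor ∈ drawer-W.
(3): drawer-South already has 0, so the rest are out.
Suppose washer ∈ drawer-W: no assignment then satisfies all the clues, so washer ∉ drawer-W.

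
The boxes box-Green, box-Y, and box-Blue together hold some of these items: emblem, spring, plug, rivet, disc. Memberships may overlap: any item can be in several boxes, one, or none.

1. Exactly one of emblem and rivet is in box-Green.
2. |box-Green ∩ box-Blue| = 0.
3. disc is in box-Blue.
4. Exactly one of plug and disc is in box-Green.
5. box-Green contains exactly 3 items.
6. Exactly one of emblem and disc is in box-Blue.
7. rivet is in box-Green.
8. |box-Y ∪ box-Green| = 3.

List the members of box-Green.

box-Green = {plug, rivet, spring}

From (3): disc ∈ box-Blue.
From (7): rivet ∈ box-Green.
(1) (exactly one): emblem ∉ box-Green.
(6) (exactly one): emblem ∉ box-Blue.
Suppose spring ∉ box-Green: no assignment then satisfies all the clues, so spring ∈ box-Green.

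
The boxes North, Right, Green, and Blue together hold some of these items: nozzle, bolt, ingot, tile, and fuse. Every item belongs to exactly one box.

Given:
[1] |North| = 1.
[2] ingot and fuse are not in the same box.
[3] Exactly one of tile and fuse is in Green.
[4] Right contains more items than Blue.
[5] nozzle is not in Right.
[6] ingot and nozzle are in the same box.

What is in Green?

Green = {ingot, nozzle, tile}

From (5): nozzle ∉ Right.
(6): ingot matches nozzle: ingot ∉ Right.
Suppose nozzle ∉ Green: no assignment then satisfies all the clues, so nozzle ∈ Green.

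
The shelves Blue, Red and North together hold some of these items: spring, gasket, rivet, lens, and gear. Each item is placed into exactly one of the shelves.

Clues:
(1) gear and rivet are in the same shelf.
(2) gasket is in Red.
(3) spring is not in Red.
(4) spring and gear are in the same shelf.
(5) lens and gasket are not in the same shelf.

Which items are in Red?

From (2): gasket ∈ Red.
From (3): spring ∉ Red.
(4): gear matches spring: gear ∉ Red.
(5): lens ∉ Red.
(1): rivet matches gear: rivet ∉ Red.

Red = {gasket}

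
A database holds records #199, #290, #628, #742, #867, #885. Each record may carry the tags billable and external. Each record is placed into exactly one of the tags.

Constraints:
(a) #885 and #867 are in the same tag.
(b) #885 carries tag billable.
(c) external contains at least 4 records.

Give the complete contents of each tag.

billable = {#867, #885}; external = {#199, #290, #628, #742}

From (b): #885 ∈ billable.
(a): #867 matches #885: #867 ∈ billable.
(c): only 4 candidates remain for external, so all are in.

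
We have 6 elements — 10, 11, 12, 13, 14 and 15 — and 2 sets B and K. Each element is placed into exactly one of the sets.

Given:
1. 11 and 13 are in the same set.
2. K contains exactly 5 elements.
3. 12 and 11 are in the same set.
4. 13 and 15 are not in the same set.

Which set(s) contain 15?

15: B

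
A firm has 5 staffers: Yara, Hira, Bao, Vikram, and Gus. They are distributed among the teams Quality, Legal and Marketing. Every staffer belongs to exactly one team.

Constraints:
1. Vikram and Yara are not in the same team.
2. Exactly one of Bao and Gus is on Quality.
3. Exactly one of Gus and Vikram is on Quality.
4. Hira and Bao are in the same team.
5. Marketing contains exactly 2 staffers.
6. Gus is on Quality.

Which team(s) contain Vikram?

Vikram: Legal

From (6): Gus ∈ Quality.
(2) (exactly one): Bao ∉ Quality.
(3) (exactly one): Vikram ∉ Quality.
(4): Hira matches Bao: Hira ∉ Quality.
Suppose Vikram ∉ Legal: no assignment then satisfies all the clues, so Vikram ∈ Legal.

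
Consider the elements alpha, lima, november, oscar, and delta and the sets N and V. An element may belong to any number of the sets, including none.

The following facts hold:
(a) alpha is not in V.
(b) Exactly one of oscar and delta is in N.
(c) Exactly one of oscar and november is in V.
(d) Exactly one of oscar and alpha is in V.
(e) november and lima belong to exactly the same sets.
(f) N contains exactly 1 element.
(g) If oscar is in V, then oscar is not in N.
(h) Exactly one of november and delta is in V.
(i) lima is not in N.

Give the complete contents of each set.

From (a): alpha ∉ V.
From (i): lima ∉ N.
(d) (exactly one): oscar ∈ V.
(e): november matches lima: november ∉ N.
(g): oscar ∉ N.
(b) (exactly one): delta ∈ N.
(c) (exactly one): november ∉ V.
(e): lima matches november: lima ∉ V.
(f): N already has 1, so the rest are out.
(h) (exactly one): delta ∈ V.

N = {delta}; V = {delta, oscar}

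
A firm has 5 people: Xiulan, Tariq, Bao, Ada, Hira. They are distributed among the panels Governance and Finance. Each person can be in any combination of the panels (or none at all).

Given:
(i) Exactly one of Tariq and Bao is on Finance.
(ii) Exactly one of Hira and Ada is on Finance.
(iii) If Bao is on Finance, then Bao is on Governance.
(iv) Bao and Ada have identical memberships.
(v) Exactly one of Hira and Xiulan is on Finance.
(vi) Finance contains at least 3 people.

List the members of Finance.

Finance = {Ada, Bao, Xiulan}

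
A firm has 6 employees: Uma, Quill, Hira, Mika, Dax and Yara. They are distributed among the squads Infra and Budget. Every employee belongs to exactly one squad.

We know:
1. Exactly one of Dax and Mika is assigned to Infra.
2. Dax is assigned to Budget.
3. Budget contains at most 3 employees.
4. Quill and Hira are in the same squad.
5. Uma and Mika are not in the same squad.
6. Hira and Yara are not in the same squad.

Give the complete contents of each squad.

From (2): Dax ∈ Budget.
(1) (exactly one): Mika ∈ Infra.
(5): Uma ∉ Infra.
Only one squad left: Uma ∈ Budget.
Suppose Quill ∉ Infra: no assignment then satisfies all the clues, so Quill ∈ Infra.

Infra = {Hira, Mika, Quill}; Budget = {Dax, Uma, Yara}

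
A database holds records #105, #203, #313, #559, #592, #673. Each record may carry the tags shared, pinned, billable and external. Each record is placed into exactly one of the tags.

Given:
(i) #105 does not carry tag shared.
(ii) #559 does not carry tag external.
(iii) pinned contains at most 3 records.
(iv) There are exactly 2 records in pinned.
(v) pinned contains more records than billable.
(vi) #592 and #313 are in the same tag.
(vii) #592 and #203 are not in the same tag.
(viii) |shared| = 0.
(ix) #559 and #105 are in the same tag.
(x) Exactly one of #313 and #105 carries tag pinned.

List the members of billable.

billable = {#203}

From (i): #105 ∉ shared.
From (ii): #559 ∉ external.
(viii): shared already has 0, so the rest are out.
(ix): #105 matches #559: #105 ∉ external.
Suppose #105 ∈ billable: no assignment then satisfies all the clues, so #105 ∉ billable.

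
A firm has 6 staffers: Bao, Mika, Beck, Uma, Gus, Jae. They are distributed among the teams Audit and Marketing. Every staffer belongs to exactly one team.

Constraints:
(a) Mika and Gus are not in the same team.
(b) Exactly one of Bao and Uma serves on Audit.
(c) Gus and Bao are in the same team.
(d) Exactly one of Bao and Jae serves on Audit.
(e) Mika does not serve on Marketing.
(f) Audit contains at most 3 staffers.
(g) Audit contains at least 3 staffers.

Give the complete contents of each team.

Audit = {Jae, Mika, Uma}; Marketing = {Bao, Beck, Gus}

From (e): Mika ∉ Marketing.
Only one team left: Mika ∈ Audit.
(a): Gus ∉ Audit.
(c): Bao matches Gus: Bao ∉ Audit.
(d) (exactly one): Jae ∈ Audit.
Only one team left: Bao ∈ Marketing.
Only one team left: Gus ∈ Marketing.
(b) (exactly one): Uma ∈ Audit.
(f): Audit already has 3, so the rest are out.
Only one team left: Beck ∈ Marketing.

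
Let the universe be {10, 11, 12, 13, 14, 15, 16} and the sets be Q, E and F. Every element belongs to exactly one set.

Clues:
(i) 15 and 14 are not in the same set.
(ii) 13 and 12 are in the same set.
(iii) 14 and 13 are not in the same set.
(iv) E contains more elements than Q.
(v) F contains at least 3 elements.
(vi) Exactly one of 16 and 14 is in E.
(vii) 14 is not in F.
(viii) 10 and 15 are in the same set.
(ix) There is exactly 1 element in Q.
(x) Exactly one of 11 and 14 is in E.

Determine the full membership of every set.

Q = {14}; E = {11, 16}; F = {10, 12, 13, 15}

From (vii): 14 ∉ F.
Suppose 10 ∈ Q: no assignment then satisfies all the clues, so 10 ∉ Q.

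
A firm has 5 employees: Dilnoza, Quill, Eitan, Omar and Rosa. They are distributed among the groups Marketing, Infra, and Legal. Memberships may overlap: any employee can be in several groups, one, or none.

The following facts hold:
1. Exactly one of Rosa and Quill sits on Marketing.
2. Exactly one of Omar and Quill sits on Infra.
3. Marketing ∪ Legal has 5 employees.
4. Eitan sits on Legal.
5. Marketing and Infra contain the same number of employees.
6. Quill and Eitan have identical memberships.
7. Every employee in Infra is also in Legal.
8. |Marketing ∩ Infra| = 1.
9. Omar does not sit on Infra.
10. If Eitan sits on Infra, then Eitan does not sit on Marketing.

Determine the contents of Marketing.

Marketing = {Dilnoza, Omar, Rosa}

From (4): Eitan ∈ Legal.
From (9): Omar ∉ Infra.
(2) (exactly one): Quill ∈ Infra.
(6): Eitan matches Quill: Eitan ∈ Infra.
(6): Quill matches Eitan: Quill ∈ Legal.
(10): Eitan ∉ Marketing.
(6): Quill matches Eitan: Quill ∉ Marketing.
(1) (exactly one): Rosa ∈ Marketing.
Suppose Dilnoza ∉ Marketing: no assignment then satisfies all the clues, so Dilnoza ∈ Marketing.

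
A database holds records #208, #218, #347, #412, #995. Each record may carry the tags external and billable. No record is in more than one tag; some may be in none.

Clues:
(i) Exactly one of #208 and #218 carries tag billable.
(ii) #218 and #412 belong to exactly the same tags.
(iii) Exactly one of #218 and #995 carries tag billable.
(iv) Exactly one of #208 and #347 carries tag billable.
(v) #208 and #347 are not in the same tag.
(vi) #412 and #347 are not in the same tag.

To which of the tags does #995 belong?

#995: billable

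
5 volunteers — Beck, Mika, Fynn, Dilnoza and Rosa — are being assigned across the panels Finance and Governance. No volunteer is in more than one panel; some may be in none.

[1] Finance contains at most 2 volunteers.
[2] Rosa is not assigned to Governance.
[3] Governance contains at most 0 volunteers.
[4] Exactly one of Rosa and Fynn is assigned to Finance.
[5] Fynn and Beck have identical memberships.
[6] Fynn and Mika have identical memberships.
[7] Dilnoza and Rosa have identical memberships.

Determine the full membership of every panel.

Finance = {Dilnoza, Rosa}; Governance = {}

From (2): Rosa ∉ Governance.
(3): Governance already has 0, so the rest are out.
Suppose Beck ∈ Finance: no assignment then satisfies all the clues, so Beck ∉ Finance.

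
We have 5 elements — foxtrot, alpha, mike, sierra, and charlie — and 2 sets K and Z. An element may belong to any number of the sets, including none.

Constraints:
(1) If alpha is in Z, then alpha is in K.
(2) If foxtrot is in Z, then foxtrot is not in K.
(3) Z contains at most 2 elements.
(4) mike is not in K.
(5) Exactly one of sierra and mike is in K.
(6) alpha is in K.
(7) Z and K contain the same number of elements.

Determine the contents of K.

K = {alpha, sierra}

From (4): mike ∉ K.
From (6): alpha ∈ K.
(5) (exactly one): sierra ∈ K.
Suppose foxtrot ∈ K: no assignment then satisfies all the clues, so foxtrot ∉ K.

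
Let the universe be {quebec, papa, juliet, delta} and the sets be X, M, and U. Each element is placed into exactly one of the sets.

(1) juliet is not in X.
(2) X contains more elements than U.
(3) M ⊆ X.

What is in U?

U = {juliet}

From (1): juliet ∉ X.
(3) contrapositive: juliet ∉ M.
Only one set left: juliet ∈ U.
Suppose quebec ∈ U: no assignment then satisfies all the clues, so quebec ∉ U.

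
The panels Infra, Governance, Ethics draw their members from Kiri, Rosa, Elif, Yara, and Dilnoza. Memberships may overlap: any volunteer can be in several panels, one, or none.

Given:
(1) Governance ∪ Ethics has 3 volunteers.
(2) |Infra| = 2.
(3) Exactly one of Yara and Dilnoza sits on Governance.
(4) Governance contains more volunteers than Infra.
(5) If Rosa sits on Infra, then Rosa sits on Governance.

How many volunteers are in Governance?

3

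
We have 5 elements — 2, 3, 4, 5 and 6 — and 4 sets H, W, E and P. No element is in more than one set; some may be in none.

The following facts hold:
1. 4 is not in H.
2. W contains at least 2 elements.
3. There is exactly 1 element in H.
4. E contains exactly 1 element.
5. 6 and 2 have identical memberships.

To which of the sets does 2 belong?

2: W

From (1): 4 ∉ H.
Suppose 2 ∈ H: no assignment then satisfies all the clues, so 2 ∉ H.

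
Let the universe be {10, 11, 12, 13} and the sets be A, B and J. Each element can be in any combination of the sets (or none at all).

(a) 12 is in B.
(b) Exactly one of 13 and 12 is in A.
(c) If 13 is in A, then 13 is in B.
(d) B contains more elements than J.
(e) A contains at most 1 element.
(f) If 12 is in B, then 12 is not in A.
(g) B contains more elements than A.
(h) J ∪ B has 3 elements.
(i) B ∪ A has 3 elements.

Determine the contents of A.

A = {13}

From (a): 12 ∈ B.
(f): 12 ∉ A.
(b) (exactly one): 13 ∈ A.
(c): 13 ∈ B.
(e): A already has 1, so the rest are out.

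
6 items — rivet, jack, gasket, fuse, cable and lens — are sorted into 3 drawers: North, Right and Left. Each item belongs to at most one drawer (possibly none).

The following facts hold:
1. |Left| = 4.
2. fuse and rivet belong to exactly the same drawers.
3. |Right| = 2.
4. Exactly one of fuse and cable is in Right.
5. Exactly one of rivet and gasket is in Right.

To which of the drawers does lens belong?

lens: Left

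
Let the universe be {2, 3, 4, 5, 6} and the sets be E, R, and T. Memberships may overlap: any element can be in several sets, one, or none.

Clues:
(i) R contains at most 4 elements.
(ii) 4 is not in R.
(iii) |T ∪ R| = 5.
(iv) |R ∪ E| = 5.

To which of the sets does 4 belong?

4: E, T

From (ii): 4 ∉ R.
Suppose 4 ∉ E: no assignment then satisfies all the clues, so 4 ∈ E.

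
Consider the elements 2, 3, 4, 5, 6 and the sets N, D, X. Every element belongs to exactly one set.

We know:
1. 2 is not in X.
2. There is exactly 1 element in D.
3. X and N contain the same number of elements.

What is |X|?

2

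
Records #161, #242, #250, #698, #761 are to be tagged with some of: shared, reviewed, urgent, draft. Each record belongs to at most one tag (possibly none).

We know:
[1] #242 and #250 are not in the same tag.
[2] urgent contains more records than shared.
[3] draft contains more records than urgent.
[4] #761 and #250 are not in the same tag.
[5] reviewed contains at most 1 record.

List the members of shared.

shared = {}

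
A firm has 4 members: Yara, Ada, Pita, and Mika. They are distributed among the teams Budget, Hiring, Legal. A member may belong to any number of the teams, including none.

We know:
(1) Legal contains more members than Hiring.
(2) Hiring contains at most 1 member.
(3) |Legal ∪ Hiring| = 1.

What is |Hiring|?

0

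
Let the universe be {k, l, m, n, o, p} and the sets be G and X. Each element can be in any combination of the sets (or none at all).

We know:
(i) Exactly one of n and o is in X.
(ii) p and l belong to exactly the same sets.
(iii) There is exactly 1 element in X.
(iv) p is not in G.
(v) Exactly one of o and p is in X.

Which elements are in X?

X = {o}

From (iv): p ∉ G.
(ii): l matches p: l ∉ G.
Suppose k ∈ X: no assignment then satisfies all the clues, so k ∉ X.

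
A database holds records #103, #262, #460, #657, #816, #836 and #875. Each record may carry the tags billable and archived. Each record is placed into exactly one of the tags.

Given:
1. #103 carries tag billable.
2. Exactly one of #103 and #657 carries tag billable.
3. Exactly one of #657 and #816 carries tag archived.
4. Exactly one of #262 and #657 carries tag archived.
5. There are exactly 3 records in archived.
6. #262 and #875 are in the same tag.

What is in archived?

From (1): #103 ∈ billable.
(2) (exactly one): #657 ∉ billable.
Only one tag left: #657 ∈ archived.
(3) (exactly one): #816 ∉ archived.
(4) (exactly one): #262 ∉ archived.
(6): #875 matches #262: #875 ∉ archived.
Only one tag left: #262 ∈ billable.
Only one tag left: #816 ∈ billable.
Only one tag left: #875 ∈ billable.
(5): only 3 candidates remain for archived, so all are in.

archived = {#460, #657, #836}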